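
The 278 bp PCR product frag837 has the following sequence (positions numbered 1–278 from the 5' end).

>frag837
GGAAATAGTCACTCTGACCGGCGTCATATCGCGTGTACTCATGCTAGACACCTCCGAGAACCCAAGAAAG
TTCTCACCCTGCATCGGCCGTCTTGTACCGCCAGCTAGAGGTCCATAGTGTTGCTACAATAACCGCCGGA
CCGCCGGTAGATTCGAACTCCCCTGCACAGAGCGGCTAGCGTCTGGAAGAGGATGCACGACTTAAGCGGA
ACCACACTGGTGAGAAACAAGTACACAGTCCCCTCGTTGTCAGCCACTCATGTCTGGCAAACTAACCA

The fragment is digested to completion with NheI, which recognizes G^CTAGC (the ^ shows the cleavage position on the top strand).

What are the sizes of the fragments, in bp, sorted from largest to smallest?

The NheI site (GCTAGC) starts at position 175.
NheI cuts after the first base of each site, so after position 175.
Linear molecule, 1 cut → 2 fragments:
  1–175 → 175 bp
  176–278 → 103 bp
Sorted largest to smallest: 175, 103 bp.

175, 103 bp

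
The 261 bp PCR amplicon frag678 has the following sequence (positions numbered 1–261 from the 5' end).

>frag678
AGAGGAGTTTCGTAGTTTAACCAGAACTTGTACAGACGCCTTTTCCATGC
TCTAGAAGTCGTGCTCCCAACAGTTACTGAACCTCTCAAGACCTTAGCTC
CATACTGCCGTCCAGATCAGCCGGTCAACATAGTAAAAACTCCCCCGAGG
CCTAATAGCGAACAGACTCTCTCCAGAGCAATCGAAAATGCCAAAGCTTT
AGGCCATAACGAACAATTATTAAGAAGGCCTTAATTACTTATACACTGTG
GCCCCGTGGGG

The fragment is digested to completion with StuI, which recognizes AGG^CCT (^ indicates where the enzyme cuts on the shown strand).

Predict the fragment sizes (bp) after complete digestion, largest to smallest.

StuI sites (AGGCCT) start at positions 148, 226.
StuI cuts after base 3 of each site, so after positions 150, 228.
Linear molecule, 2 cuts → 3 fragments:
  1–150 → 150 bp
  151–228 → 78 bp
  229–261 → 33 bp
Sorted largest to smallest: 150, 78, 33 bp.

150, 78, 33 bp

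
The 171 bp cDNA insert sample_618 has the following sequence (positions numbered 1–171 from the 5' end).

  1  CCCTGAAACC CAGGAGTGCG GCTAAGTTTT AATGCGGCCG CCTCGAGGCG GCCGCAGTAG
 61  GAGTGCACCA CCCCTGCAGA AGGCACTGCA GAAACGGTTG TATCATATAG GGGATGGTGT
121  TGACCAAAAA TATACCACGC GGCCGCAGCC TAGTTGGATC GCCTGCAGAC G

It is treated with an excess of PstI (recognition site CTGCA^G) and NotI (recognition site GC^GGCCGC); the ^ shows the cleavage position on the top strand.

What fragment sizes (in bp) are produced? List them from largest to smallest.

PstI sites (CTGCAG) start at positions 74, 86, 163.
PstI cuts after base 5 of each site (before the last base), so after positions 78, 90, 167.
NotI sites (GCGGCCGC) start at positions 34, 48, 139.
NotI cuts after base 2 of each site, so after positions 35, 49, 140.
Combined cut positions: 35, 49, 78, 90, 140, 167.
Linear molecule, 6 cuts → 7 fragments:
  1–35 → 35 bp
  36–49 → 14 bp
  50–78 → 29 bp
  79–90 → 12 bp
  91–140 → 50 bp
  141–167 → 27 bp
  168–171 → 4 bp
Sorted largest to smallest: 50, 35, 29, 27, 14, 12, 4 bp.

50, 35, 29, 27, 14, 12, 4 bp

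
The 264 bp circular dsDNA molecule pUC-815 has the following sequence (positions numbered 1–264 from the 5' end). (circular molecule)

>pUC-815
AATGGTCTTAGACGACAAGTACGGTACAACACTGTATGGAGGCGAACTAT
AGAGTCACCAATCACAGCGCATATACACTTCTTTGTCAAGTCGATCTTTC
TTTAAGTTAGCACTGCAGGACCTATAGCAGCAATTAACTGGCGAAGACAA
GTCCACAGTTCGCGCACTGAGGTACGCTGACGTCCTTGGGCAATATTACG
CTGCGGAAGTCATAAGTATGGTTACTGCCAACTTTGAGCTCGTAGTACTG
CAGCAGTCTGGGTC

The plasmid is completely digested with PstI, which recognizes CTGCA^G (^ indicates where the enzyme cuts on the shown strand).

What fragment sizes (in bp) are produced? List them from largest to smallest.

PstI sites (CTGCAG) start at positions 113, 248.
PstI cuts after base 5 of each site (before the last base), so after positions 117, 252.
Circular molecule, 2 cuts → 2 fragments:
  118–252 → 135 bp
  253–264 then 1–117 → 12 + 117 = 129 bp
Sorted largest to smallest: 135, 129 bp.

135, 129 bp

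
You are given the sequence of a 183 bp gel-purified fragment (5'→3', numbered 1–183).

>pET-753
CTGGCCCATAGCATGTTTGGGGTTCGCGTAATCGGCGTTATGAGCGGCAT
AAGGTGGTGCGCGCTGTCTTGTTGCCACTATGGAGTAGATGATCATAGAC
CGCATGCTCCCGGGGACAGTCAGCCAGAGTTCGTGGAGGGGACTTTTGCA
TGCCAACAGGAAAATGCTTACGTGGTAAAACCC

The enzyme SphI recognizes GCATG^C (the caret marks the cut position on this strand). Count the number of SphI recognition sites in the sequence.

2

GCATGC occurs starting at positions 102, 148.
SphI cuts at 2 sites.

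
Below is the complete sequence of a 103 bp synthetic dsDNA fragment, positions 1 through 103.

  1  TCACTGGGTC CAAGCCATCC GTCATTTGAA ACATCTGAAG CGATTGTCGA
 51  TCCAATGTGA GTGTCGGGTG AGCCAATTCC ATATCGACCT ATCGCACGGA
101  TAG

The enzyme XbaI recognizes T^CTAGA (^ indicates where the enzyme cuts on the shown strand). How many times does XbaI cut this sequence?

No occurrence of TCTAGA is present in the sequence.
XbaI does not cut: 0 sites.

0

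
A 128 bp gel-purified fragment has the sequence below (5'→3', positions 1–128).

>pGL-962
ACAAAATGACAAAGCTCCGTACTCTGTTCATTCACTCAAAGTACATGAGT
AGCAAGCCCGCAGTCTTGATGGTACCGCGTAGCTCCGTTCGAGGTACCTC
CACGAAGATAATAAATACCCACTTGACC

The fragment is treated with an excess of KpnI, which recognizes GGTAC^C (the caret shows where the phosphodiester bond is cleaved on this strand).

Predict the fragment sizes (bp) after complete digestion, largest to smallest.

75, 31, 22 bp

KpnI sites (GGTACC) start at positions 71, 93.
KpnI cuts after base 5 of each site (before the last base), so after positions 75, 97.
Linear molecule, 2 cuts → 3 fragments:
  1–75 → 75 bp
  76–97 → 22 bp
  98–128 → 31 bp
Sorted largest to smallest: 75, 31, 22 bp.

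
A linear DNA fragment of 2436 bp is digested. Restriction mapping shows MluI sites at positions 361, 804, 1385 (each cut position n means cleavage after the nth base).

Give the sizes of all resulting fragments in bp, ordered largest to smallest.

Linear molecule, 3 cuts → 4 fragments:
  361 − 0 = 361 bp
  804 − 361 = 443 bp
  1385 − 804 = 581 bp
  2436 − 1385 = 1051 bp
Sorted largest to smallest: 1051, 581, 443, 361 bp.

1051, 581, 443, 361 bp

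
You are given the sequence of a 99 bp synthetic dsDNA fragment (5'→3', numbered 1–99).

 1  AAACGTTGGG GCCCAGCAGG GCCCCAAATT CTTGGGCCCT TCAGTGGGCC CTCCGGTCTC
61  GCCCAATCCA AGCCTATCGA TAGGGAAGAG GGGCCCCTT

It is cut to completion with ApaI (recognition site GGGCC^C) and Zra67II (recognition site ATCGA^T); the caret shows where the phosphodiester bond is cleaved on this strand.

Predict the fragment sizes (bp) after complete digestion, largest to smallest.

30, 15, 15, 13, 12, 10, 4 bp

ApaI sites (GGGCCC) start at positions 9, 19, 34, 46, 91.
ApaI cuts after base 5 of each site (before the last base), so after positions 13, 23, 38, 50, 95.
The Zra67II site (ATCGAT) starts at position 76.
Zra67II cuts after base 5 of each site (before the last base), so after position 80.
Combined cut positions: 13, 23, 38, 50, 80, 95.
Linear molecule, 6 cuts → 7 fragments:
  1–13 → 13 bp
  14–23 → 10 bp
  24–38 → 15 bp
  39–50 → 12 bp
  51–80 → 30 bp
  81–95 → 15 bp
  96–99 → 4 bp
Sorted largest to smallest: 30, 15, 15, 13, 12, 10, 4 bp.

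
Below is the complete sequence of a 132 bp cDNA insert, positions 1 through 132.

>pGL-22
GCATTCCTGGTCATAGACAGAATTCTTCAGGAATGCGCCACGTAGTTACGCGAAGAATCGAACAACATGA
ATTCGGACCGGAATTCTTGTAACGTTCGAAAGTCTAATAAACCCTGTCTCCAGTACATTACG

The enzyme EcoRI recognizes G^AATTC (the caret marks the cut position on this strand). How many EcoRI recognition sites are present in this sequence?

3

GAATTC occurs starting at positions 20, 69, 81.
EcoRI cuts at 3 sites.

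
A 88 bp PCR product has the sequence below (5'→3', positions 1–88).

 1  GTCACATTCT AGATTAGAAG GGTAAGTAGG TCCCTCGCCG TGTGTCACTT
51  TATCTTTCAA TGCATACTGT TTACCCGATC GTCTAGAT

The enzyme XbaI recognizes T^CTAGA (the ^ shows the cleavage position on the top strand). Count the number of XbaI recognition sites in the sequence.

2

TCTAGA occurs starting at positions 8, 82.
XbaI cuts at 2 sites.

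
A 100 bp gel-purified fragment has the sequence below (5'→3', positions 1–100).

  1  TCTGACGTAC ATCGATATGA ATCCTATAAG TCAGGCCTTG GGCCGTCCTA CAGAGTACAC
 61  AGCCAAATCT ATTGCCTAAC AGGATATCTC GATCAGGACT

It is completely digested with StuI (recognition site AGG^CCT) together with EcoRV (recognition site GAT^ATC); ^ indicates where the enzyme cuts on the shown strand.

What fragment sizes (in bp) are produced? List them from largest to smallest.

50, 35, 15 bp

The StuI site (AGGCCT) starts at position 33.
StuI cuts after base 3 of each site, so after position 35.
The EcoRV site (GATATC) starts at position 83.
EcoRV cuts after base 3 of each site, so after position 85.
Combined cut positions: 35, 85.
Linear molecule, 2 cuts → 3 fragments:
  1–35 → 35 bp
  36–85 → 50 bp
  86–100 → 15 bp
Sorted largest to smallest: 50, 35, 15 bp.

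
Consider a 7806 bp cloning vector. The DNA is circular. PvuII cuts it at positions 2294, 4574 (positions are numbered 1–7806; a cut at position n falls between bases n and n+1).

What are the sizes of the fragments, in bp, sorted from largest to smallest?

5526, 2280 bp

Circular molecule, 2 cuts → 2 fragments:
  4574 − 2294 = 2280 bp
  wrap: 7806 − 4574 + 2294 = 5526 bp
Sorted largest to smallest: 5526, 2280 bp.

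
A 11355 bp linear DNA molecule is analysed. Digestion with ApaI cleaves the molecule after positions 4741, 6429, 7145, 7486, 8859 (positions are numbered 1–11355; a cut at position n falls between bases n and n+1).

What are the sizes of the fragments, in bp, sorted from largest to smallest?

4741, 2496, 1688, 1373, 716, 341 bp

Linear molecule, 5 cuts → 6 fragments:
  4741 − 0 = 4741 bp
  6429 − 4741 = 1688 bp
  7145 − 6429 = 716 bp
  7486 − 7145 = 341 bp
  8859 − 7486 = 1373 bp
  11355 − 8859 = 2496 bp
Sorted largest to smallest: 4741, 2496, 1688, 1373, 716, 341 bp.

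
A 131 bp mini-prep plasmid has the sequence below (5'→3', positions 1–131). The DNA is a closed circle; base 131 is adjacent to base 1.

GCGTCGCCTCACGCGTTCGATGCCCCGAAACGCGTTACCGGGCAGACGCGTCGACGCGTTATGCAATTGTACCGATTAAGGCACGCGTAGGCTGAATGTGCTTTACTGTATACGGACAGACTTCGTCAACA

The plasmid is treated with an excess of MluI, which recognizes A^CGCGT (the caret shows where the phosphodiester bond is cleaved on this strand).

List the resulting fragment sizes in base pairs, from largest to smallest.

MluI sites (ACGCGT) start at positions 11, 30, 46, 54, 83.
MluI cuts after the first base of each site, so after positions 11, 30, 46, 54, 83.
Circular molecule, 5 cuts → 5 fragments:
  12–30 → 19 bp
  31–46 → 16 bp
  47–54 → 8 bp
  55–83 → 29 bp
  84–131 then 1–11 → 48 + 11 = 59 bp
Sorted largest to smallest: 59, 29, 19, 16, 8 bp.

59, 29, 19, 16, 8 bp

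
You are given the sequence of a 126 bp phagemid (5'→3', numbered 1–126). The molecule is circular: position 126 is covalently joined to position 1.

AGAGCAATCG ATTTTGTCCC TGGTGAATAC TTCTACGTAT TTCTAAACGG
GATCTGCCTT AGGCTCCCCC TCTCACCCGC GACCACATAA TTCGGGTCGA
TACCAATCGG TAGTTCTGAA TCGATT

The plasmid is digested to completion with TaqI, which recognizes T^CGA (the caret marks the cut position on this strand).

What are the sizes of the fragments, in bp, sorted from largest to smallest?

TaqI sites (TCGA) start at positions 8, 97, 121.
TaqI cuts after the first base of each site, so after positions 8, 97, 121.
Circular molecule, 3 cuts → 3 fragments:
  9–97 → 89 bp
  98–121 → 24 bp
  122–126 then 1–8 → 5 + 8 = 13 bp
Sorted largest to smallest: 89, 24, 13 bp.

89, 24, 13 bp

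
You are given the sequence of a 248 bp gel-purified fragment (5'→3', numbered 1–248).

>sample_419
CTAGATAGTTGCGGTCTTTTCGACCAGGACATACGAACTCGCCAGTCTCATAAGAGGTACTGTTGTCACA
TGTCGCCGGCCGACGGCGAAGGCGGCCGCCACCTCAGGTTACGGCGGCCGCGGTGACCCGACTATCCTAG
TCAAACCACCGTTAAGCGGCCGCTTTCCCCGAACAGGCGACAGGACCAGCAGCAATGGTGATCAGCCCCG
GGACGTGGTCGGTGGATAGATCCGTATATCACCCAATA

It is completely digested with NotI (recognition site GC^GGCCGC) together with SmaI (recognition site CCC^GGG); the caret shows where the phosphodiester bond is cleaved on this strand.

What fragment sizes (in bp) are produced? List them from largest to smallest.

93, 52, 42, 39, 22 bp

NotI sites (GCGGCCGC) start at positions 92, 114, 156.
NotI cuts after base 2 of each site, so after positions 93, 115, 157.
The SmaI site (CCCGGG) starts at position 207.
SmaI cuts after base 3 of each site, so after position 209.
Combined cut positions: 93, 115, 157, 209.
Linear molecule, 4 cuts → 5 fragments:
  1–93 → 93 bp
  94–115 → 22 bp
  116–157 → 42 bp
  158–209 → 52 bp
  210–248 → 39 bp
Sorted largest to smallest: 93, 52, 42, 39, 22 bp.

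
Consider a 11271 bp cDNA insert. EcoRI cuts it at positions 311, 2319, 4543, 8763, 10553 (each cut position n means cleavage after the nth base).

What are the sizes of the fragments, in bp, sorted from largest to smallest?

4220, 2224, 2008, 1790, 718, 311 bp

Linear molecule, 5 cuts → 6 fragments:
  311 − 0 = 311 bp
  2319 − 311 = 2008 bp
  4543 − 2319 = 2224 bp
  8763 − 4543 = 4220 bp
  10553 − 8763 = 1790 bp
  11271 − 10553 = 718 bp
Sorted largest to smallest: 4220, 2224, 2008, 1790, 718, 311 bp.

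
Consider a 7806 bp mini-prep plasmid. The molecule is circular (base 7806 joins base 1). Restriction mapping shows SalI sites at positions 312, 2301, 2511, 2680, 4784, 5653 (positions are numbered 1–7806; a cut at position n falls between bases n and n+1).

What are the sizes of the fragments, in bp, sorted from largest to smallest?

2465, 2104, 1989, 869, 210, 169 bp

Circular molecule, 6 cuts → 6 fragments:
  2301 − 312 = 1989 bp
  2511 − 2301 = 210 bp
  2680 − 2511 = 169 bp
  4784 − 2680 = 2104 bp
  5653 − 4784 = 869 bp
  wrap: 7806 − 5653 + 312 = 2465 bp
Sorted largest to smallest: 2465, 2104, 1989, 869, 210, 169 bp.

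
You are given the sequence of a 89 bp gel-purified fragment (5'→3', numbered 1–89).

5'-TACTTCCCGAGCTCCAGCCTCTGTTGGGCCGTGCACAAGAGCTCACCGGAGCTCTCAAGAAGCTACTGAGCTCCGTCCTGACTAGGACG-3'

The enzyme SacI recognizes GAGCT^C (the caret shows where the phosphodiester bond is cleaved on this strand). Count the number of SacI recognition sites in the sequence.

4

GAGCTC occurs starting at positions 9, 39, 49, 68.
SacI cuts at 4 sites.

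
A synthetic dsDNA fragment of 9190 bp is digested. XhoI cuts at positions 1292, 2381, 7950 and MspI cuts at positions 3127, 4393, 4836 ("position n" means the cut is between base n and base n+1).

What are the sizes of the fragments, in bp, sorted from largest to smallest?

3114, 1292, 1266, 1240, 1089, 746, 443 bp

Combined cut positions (sorted): 1292, 2381, 3127, 4393, 4836, 7950.
Linear molecule, 6 cuts → 7 fragments:
  1292 − 0 = 1292 bp
  2381 − 1292 = 1089 bp
  3127 − 2381 = 746 bp
  4393 − 3127 = 1266 bp
  4836 − 4393 = 443 bp
  7950 − 4836 = 3114 bp
  9190 − 7950 = 1240 bp
Sorted largest to smallest: 3114, 1292, 1266, 1240, 1089, 746, 443 bp.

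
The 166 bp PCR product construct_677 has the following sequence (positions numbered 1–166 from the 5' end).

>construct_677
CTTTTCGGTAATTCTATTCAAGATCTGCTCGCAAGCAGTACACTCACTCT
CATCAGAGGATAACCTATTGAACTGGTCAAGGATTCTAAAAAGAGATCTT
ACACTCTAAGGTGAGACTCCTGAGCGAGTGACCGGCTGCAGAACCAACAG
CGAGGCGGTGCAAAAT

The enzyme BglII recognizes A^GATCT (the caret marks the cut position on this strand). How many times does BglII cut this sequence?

2

AGATCT occurs starting at positions 21, 94.
BglII cuts at 2 sites.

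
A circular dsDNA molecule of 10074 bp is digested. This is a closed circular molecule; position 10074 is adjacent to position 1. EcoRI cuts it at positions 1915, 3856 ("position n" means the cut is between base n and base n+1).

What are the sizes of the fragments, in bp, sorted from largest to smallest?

8133, 1941 bp

Circular molecule, 2 cuts → 2 fragments:
  3856 − 1915 = 1941 bp
  wrap: 10074 − 3856 + 1915 = 8133 bp
Sorted largest to smallest: 8133, 1941 bp.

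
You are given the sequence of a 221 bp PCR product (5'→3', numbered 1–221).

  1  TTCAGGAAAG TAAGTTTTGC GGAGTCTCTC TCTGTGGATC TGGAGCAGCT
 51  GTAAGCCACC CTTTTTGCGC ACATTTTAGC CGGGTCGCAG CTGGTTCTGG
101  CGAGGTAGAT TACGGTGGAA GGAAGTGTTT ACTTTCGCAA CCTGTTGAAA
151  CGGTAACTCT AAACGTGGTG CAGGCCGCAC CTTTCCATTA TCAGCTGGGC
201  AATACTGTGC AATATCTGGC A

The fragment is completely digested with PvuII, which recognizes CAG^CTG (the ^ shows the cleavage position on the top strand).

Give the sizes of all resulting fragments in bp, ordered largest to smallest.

PvuII sites (CAGCTG) start at positions 46, 88, 192.
PvuII cuts after base 3 of each site, so after positions 48, 90, 194.
Linear molecule, 3 cuts → 4 fragments:
  1–48 → 48 bp
  49–90 → 42 bp
  91–194 → 104 bp
  195–221 → 27 bp
Sorted largest to smallest: 104, 48, 42, 27 bp.

104, 48, 42, 27 bp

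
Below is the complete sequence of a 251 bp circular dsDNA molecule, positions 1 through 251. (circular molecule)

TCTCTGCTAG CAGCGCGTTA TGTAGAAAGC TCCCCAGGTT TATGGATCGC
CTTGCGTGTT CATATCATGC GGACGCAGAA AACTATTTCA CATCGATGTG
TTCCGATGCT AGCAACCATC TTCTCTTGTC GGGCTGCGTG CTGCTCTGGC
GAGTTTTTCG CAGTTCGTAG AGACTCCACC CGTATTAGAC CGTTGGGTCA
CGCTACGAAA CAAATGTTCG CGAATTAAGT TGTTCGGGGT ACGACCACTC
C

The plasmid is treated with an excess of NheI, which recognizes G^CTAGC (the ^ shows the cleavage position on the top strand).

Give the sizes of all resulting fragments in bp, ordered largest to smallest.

149, 102 bp

NheI sites (GCTAGC) start at positions 6, 108.
NheI cuts after the first base of each site, so after positions 6, 108.
Circular molecule, 2 cuts → 2 fragments:
  7–108 → 102 bp
  109–251 then 1–6 → 143 + 6 = 149 bp
Sorted largest to smallest: 149, 102 bp.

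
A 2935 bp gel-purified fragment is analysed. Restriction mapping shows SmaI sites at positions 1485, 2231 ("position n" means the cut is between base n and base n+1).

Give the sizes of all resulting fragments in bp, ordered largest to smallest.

Linear molecule, 2 cuts → 3 fragments:
  1485 − 0 = 1485 bp
  2231 − 1485 = 746 bp
  2935 − 2231 = 704 bp
Sorted largest to smallest: 1485, 746, 704 bp.

1485, 746, 704 bp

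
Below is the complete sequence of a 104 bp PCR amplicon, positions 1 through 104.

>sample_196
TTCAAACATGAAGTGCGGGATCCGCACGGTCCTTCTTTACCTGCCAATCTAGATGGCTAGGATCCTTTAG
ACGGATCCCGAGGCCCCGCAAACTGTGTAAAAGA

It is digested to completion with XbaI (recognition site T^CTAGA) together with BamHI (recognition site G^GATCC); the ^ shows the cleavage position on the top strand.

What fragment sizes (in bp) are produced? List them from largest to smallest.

The XbaI site (TCTAGA) starts at position 48.
XbaI cuts after the first base of each site, so after position 48.
BamHI sites (GGATCC) start at positions 18, 60, 73.
BamHI cuts after the first base of each site, so after positions 18, 60, 73.
Combined cut positions: 18, 48, 60, 73.
Linear molecule, 4 cuts → 5 fragments:
  1–18 → 18 bp
  19–48 → 30 bp
  49–60 → 12 bp
  61–73 → 13 bp
  74–104 → 31 bp
Sorted largest to smallest: 31, 30, 18, 13, 12 bp.

31, 30, 18, 13, 12 bp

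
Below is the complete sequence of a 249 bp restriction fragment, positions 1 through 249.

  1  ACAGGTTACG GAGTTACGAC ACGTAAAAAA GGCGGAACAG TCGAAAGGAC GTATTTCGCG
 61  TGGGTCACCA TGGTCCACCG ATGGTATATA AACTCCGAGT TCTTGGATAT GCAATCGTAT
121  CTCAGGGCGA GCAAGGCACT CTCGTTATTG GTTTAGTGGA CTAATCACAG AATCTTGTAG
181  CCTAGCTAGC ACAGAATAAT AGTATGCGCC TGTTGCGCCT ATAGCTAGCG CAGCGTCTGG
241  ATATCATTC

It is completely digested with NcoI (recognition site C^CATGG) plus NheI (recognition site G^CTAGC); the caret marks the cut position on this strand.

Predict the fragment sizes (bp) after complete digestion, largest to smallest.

The NcoI site (CCATGG) starts at position 68.
NcoI cuts after the first base of each site, so after position 68.
NheI sites (GCTAGC) start at positions 185, 224.
NheI cuts after the first base of each site, so after positions 185, 224.
Combined cut positions: 68, 185, 224.
Linear molecule, 3 cuts → 4 fragments:
  1–68 → 68 bp
  69–185 → 117 bp
  186–224 → 39 bp
  225–249 → 25 bp
Sorted largest to smallest: 117, 68, 39, 25 bp.

117, 68, 39, 25 bp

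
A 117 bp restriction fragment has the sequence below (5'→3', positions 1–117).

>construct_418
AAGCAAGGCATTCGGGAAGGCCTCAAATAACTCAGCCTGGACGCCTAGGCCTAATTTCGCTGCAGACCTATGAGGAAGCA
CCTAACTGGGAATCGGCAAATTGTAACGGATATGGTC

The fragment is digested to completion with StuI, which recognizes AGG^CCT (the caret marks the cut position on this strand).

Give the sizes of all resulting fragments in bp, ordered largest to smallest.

68, 29, 20 bp

StuI sites (AGGCCT) start at positions 18, 47.
StuI cuts after base 3 of each site, so after positions 20, 49.
Linear molecule, 2 cuts → 3 fragments:
  1–20 → 20 bp
  21–49 → 29 bp
  50–117 → 68 bp
Sorted largest to smallest: 68, 29, 20 bp.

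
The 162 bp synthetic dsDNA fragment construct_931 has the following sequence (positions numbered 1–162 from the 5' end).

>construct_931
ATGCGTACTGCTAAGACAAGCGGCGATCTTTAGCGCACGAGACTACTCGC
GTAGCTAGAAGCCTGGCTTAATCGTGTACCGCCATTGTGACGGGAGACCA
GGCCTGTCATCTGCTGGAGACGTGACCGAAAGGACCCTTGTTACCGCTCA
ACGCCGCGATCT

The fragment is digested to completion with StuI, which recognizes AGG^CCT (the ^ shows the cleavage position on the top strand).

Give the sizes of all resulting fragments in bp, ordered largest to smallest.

The StuI site (AGGCCT) starts at position 100.
StuI cuts after base 3 of each site, so after position 102.
Linear molecule, 1 cut → 2 fragments:
  1–102 → 102 bp
  103–162 → 60 bp
Sorted largest to smallest: 102, 60 bp.

102, 60 bp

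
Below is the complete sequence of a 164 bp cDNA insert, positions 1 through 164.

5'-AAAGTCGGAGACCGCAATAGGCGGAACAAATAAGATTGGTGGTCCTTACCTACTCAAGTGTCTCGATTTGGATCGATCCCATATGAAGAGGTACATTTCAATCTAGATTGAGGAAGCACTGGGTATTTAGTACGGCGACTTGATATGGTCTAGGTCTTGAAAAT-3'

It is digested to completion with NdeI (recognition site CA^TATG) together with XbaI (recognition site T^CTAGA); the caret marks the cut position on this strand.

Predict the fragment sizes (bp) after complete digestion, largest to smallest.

The NdeI site (CATATG) starts at position 80.
NdeI cuts after base 2 of each site, so after position 81.
The XbaI site (TCTAGA) starts at position 102.
XbaI cuts after the first base of each site, so after position 102.
Combined cut positions: 81, 102.
Linear molecule, 2 cuts → 3 fragments:
  1–81 → 81 bp
  82–102 → 21 bp
  103–164 → 62 bp
Sorted largest to smallest: 81, 62, 21 bp.

81, 62, 21 bp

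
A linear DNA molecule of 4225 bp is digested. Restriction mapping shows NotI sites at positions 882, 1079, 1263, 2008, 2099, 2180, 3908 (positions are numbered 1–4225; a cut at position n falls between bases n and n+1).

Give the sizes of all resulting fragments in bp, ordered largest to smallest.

1728, 882, 745, 317, 197, 184, 91, 81 bp

Linear molecule, 7 cuts → 8 fragments:
  882 − 0 = 882 bp
  1079 − 882 = 197 bp
  1263 − 1079 = 184 bp
  2008 − 1263 = 745 bp
  2099 − 2008 = 91 bp
  2180 − 2099 = 81 bp
  3908 − 2180 = 1728 bp
  4225 − 3908 = 317 bp
Sorted largest to smallest: 1728, 882, 745, 317, 197, 184, 91, 81 bp.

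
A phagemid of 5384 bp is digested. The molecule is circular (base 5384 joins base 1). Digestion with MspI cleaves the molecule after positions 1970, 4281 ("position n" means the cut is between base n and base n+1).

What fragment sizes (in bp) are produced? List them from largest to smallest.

3073, 2311 bp

Circular molecule, 2 cuts → 2 fragments:
  4281 − 1970 = 2311 bp
  wrap: 5384 − 4281 + 1970 = 3073 bp
Sorted largest to smallest: 3073, 2311 bp.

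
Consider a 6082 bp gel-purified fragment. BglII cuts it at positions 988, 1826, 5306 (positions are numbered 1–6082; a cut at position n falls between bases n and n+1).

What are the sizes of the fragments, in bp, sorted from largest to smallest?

Linear molecule, 3 cuts → 4 fragments:
  988 − 0 = 988 bp
  1826 − 988 = 838 bp
  5306 − 1826 = 3480 bp
  6082 − 5306 = 776 bp
Sorted largest to smallest: 3480, 988, 838, 776 bp.

3480, 988, 838, 776 bp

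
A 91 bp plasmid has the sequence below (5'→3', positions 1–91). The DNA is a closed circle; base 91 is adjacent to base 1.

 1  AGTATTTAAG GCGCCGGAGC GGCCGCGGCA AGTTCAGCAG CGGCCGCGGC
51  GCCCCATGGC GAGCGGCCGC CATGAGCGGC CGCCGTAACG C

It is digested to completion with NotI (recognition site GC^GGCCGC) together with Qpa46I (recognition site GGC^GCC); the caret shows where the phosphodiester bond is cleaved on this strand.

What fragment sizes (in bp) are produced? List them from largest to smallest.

26, 21, 14, 13, 9, 8 bp

NotI sites (GCGGCCGC) start at positions 19, 40, 63, 76.
NotI cuts after base 2 of each site, so after positions 20, 41, 64, 77.
Qpa46I sites (GGCGCC) start at positions 10, 48.
Qpa46I cuts after base 3 of each site, so after positions 12, 50.
Combined cut positions: 12, 20, 41, 50, 64, 77.
Circular molecule, 6 cuts → 6 fragments:
  13–20 → 8 bp
  21–41 → 21 bp
  42–50 → 9 bp
  51–64 → 14 bp
  65–77 → 13 bp
  78–91 then 1–12 → 14 + 12 = 26 bp
Sorted largest to smallest: 26, 21, 14, 13, 9, 8 bp.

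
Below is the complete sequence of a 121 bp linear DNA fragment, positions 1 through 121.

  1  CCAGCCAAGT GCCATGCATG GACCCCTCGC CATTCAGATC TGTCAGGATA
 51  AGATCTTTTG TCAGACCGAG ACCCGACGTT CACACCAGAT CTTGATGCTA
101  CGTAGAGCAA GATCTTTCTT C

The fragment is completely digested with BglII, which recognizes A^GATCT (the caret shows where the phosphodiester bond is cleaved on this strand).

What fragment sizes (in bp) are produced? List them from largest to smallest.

36, 36, 23, 15, 11 bp

BglII sites (AGATCT) start at positions 36, 51, 87, 110.
BglII cuts after the first base of each site, so after positions 36, 51, 87, 110.
Linear molecule, 4 cuts → 5 fragments:
  1–36 → 36 bp
  37–51 → 15 bp
  52–87 → 36 bp
  88–110 → 23 bp
  111–121 → 11 bp
Sorted largest to smallest: 36, 36, 23, 15, 11 bp.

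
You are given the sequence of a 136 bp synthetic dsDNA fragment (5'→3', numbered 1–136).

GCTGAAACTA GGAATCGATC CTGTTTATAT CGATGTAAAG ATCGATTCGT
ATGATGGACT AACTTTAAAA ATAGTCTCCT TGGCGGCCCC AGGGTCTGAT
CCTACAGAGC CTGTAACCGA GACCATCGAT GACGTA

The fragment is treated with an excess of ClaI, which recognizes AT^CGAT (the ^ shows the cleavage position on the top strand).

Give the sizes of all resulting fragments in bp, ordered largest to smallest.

ClaI sites (ATCGAT) start at positions 14, 29, 41, 125.
ClaI cuts after base 2 of each site, so after positions 15, 30, 42, 126.
Linear molecule, 4 cuts → 5 fragments:
  1–15 → 15 bp
  16–30 → 15 bp
  31–42 → 12 bp
  43–126 → 84 bp
  127–136 → 10 bp
Sorted largest to smallest: 84, 15, 15, 12, 10 bp.

84, 15, 15, 12, 10 bp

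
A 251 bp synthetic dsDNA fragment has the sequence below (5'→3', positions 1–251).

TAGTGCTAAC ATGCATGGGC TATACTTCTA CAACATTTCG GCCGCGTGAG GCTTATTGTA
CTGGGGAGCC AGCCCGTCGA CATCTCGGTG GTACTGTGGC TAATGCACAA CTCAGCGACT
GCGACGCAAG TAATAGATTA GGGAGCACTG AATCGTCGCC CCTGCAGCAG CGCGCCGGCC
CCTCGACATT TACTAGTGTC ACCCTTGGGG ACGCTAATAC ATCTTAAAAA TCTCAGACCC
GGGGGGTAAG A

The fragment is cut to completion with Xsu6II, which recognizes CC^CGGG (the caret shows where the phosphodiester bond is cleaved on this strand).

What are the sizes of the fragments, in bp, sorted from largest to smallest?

The Xsu6II site (CCCGGG) starts at position 238.
Xsu6II cuts after base 2 of each site, so after position 239.
Linear molecule, 1 cut → 2 fragments:
  1–239 → 239 bp
  240–251 → 12 bp
Sorted largest to smallest: 239, 12 bp.

239, 12 bp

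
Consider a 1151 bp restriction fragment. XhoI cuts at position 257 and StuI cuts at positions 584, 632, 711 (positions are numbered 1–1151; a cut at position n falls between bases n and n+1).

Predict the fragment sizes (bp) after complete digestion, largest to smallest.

Combined cut positions (sorted): 257, 584, 632, 711.
Linear molecule, 4 cuts → 5 fragments:
  257 − 0 = 257 bp
  584 − 257 = 327 bp
  632 − 584 = 48 bp
  711 − 632 = 79 bp
  1151 − 711 = 440 bp
Sorted largest to smallest: 440, 327, 257, 79, 48 bp.

440, 327, 257, 79, 48 bp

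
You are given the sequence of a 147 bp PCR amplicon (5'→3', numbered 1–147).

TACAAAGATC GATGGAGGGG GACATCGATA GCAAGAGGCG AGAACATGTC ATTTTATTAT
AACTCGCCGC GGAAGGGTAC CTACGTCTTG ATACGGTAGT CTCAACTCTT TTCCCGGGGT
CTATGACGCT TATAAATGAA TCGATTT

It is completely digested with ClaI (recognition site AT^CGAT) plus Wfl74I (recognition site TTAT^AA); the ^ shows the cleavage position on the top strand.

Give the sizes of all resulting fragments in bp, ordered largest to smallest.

ClaI sites (ATCGAT) start at positions 8, 24, 140.
ClaI cuts after base 2 of each site, so after positions 9, 25, 141.
Wfl74I sites (TTATAA) start at positions 57, 130.
Wfl74I cuts after base 4 of each site, so after positions 60, 133.
Combined cut positions: 9, 25, 60, 133, 141.
Linear molecule, 5 cuts → 6 fragments:
  1–9 → 9 bp
  10–25 → 16 bp
  26–60 → 35 bp
  61–133 → 73 bp
  134–141 → 8 bp
  142–147 → 6 bp
Sorted largest to smallest: 73, 35, 16, 9, 8, 6 bp.

73, 35, 16, 9, 8, 6 bp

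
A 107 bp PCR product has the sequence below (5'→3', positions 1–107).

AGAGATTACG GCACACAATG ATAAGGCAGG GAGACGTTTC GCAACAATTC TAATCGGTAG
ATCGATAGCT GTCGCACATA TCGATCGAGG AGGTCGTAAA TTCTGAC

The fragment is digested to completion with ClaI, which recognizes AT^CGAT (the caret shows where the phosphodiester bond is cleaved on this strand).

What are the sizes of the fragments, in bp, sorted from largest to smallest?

62, 26, 19 bp

ClaI sites (ATCGAT) start at positions 61, 80.
ClaI cuts after base 2 of each site, so after positions 62, 81.
Linear molecule, 2 cuts → 3 fragments:
  1–62 → 62 bp
  63–81 → 19 bp
  82–107 → 26 bp
Sorted largest to smallest: 62, 26, 19 bp.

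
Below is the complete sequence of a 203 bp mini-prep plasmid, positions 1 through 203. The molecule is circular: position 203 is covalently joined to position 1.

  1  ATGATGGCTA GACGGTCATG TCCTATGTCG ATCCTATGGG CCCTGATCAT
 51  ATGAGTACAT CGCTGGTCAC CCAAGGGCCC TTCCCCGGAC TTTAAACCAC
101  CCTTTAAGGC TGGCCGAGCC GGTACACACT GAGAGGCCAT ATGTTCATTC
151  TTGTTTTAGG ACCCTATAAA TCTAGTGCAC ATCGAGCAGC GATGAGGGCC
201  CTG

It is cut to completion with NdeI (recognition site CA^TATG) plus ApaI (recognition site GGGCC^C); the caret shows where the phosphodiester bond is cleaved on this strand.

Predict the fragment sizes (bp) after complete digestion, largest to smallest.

61, 60, 45, 30, 7 bp

NdeI sites (CATATG) start at positions 48, 138.
NdeI cuts after base 2 of each site, so after positions 49, 139.
ApaI sites (GGGCCC) start at positions 38, 75, 196.
ApaI cuts after base 5 of each site (before the last base), so after positions 42, 79, 200.
Combined cut positions: 42, 49, 79, 139, 200.
Circular molecule, 5 cuts → 5 fragments:
  43–49 → 7 bp
  50–79 → 30 bp
  80–139 → 60 bp
  140–200 → 61 bp
  201–203 then 1–42 → 3 + 42 = 45 bp
Sorted largest to smallest: 61, 60, 45, 30, 7 bp.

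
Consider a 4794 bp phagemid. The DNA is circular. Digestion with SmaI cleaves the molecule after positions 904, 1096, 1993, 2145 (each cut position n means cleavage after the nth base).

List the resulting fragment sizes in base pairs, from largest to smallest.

Circular molecule, 4 cuts → 4 fragments:
  1096 − 904 = 192 bp
  1993 − 1096 = 897 bp
  2145 − 1993 = 152 bp
  wrap: 4794 − 2145 + 904 = 3553 bp
Sorted largest to smallest: 3553, 897, 192, 152 bp.

3553, 897, 192, 152 bp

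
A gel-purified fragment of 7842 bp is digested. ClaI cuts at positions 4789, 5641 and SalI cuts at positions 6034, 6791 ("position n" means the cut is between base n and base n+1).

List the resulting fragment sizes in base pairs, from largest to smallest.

Combined cut positions (sorted): 4789, 5641, 6034, 6791.
Linear molecule, 4 cuts → 5 fragments:
  4789 − 0 = 4789 bp
  5641 − 4789 = 852 bp
  6034 − 5641 = 393 bp
  6791 − 6034 = 757 bp
  7842 − 6791 = 1051 bp
Sorted largest to smallest: 4789, 1051, 852, 757, 393 bp.

4789, 1051, 852, 757, 393 bp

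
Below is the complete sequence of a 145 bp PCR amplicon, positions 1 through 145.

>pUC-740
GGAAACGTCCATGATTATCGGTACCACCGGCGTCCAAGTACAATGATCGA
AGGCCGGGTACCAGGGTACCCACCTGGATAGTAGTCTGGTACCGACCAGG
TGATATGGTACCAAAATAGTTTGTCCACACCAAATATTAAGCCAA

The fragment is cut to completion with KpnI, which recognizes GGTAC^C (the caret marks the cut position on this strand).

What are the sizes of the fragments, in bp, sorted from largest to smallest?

KpnI sites (GGTACC) start at positions 20, 57, 65, 88, 107.
KpnI cuts after base 5 of each site (before the last base), so after positions 24, 61, 69, 92, 111.
Linear molecule, 5 cuts → 6 fragments:
  1–24 → 24 bp
  25–61 → 37 bp
  62–69 → 8 bp
  70–92 → 23 bp
  93–111 → 19 bp
  112–145 → 34 bp
Sorted largest to smallest: 37, 34, 24, 23, 19, 8 bp.

37, 34, 24, 23, 19, 8 bp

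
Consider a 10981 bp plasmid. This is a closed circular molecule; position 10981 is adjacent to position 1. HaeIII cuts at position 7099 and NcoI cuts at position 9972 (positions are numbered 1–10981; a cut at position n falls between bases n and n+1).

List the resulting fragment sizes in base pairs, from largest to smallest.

Combined cut positions (sorted): 7099, 9972.
Circular molecule, 2 cuts → 2 fragments:
  9972 − 7099 = 2873 bp
  wrap: 10981 − 9972 + 7099 = 8108 bp
Sorted largest to smallest: 8108, 2873 bp.

8108, 2873 bp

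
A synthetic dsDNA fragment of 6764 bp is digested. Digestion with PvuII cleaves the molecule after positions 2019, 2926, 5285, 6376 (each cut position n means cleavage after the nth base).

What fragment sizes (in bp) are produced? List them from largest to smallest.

2359, 2019, 1091, 907, 388 bp

Linear molecule, 4 cuts → 5 fragments:
  2019 − 0 = 2019 bp
  2926 − 2019 = 907 bp
  5285 − 2926 = 2359 bp
  6376 − 5285 = 1091 bp
  6764 − 6376 = 388 bp
Sorted largest to smallest: 2359, 2019, 1091, 907, 388 bp.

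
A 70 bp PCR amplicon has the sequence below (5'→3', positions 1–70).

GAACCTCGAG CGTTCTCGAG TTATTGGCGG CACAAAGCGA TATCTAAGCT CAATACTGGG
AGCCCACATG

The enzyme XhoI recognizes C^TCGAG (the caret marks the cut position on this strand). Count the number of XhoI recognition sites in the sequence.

2

CTCGAG occurs starting at positions 5, 15.
XhoI cuts at 2 sites.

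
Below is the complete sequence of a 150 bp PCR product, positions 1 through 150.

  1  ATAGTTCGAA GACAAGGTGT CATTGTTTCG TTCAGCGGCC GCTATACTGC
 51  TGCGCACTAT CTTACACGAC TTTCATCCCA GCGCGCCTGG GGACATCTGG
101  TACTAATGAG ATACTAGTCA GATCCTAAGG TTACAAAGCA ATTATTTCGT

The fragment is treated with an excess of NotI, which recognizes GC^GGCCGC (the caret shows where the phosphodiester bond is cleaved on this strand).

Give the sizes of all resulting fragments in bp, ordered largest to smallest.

The NotI site (GCGGCCGC) starts at position 35.
NotI cuts after base 2 of each site, so after position 36.
Linear molecule, 1 cut → 2 fragments:
  1–36 → 36 bp
  37–150 → 114 bp
Sorted largest to smallest: 114, 36 bp.

114, 36 bp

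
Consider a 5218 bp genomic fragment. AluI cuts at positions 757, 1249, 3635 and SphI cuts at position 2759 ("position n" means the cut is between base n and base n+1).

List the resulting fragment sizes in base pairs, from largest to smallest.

Combined cut positions (sorted): 757, 1249, 2759, 3635.
Linear molecule, 4 cuts → 5 fragments:
  757 − 0 = 757 bp
  1249 − 757 = 492 bp
  2759 − 1249 = 1510 bp
  3635 − 2759 = 876 bp
  5218 − 3635 = 1583 bp
Sorted largest to smallest: 1583, 1510, 876, 757, 492 bp.

1583, 1510, 876, 757, 492 bp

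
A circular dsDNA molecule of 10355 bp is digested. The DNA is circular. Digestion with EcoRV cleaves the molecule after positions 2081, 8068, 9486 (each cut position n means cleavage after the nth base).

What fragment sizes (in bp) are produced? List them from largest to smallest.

Circular molecule, 3 cuts → 3 fragments:
  8068 − 2081 = 5987 bp
  9486 − 8068 = 1418 bp
  wrap: 10355 − 9486 + 2081 = 2950 bp
Sorted largest to smallest: 5987, 2950, 1418 bp.

5987, 2950, 1418 bp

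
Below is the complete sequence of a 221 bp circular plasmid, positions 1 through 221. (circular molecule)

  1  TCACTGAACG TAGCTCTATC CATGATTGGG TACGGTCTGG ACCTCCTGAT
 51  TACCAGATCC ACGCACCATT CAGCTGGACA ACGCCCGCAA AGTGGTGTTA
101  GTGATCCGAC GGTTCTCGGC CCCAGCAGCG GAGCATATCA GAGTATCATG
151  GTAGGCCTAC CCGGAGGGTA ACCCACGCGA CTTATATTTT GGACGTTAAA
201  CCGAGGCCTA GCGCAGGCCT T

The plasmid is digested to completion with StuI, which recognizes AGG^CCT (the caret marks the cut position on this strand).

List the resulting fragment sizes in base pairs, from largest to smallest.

StuI sites (AGGCCT) start at positions 153, 204, 215.
StuI cuts after base 3 of each site, so after positions 155, 206, 217.
Circular molecule, 3 cuts → 3 fragments:
  156–206 → 51 bp
  207–217 → 11 bp
  218–221 then 1–155 → 4 + 155 = 159 bp
Sorted largest to smallest: 159, 51, 11 bp.

159, 51, 11 bp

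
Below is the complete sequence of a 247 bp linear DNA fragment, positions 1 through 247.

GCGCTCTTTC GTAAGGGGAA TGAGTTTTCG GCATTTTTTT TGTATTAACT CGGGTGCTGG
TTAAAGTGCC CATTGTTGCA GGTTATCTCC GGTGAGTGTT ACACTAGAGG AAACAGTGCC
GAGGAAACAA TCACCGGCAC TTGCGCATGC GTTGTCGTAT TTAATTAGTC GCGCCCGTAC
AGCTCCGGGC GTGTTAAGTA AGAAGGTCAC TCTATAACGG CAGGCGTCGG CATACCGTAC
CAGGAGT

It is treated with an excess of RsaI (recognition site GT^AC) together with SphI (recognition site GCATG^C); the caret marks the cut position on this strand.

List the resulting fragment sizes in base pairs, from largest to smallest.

149, 60, 29, 9 bp

RsaI sites (GTAC) start at positions 177, 237.
RsaI cuts after base 2 of each site, so after positions 178, 238.
The SphI site (GCATGC) starts at position 145.
SphI cuts after base 5 of each site (before the last base), so after position 149.
Combined cut positions: 149, 178, 238.
Linear molecule, 3 cuts → 4 fragments:
  1–149 → 149 bp
  150–178 → 29 bp
  179–238 → 60 bp
  239–247 → 9 bp
Sorted largest to smallest: 149, 60, 29, 9 bp.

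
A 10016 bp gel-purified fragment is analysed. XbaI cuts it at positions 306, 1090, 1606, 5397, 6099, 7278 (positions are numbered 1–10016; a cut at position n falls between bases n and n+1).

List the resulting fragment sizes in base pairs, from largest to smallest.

Linear molecule, 6 cuts → 7 fragments:
  306 − 0 = 306 bp
  1090 − 306 = 784 bp
  1606 − 1090 = 516 bp
  5397 − 1606 = 3791 bp
  6099 − 5397 = 702 bp
  7278 − 6099 = 1179 bp
  10016 − 7278 = 2738 bp
Sorted largest to smallest: 3791, 2738, 1179, 784, 702, 516, 306 bp.

3791, 2738, 1179, 784, 702, 516, 306 bp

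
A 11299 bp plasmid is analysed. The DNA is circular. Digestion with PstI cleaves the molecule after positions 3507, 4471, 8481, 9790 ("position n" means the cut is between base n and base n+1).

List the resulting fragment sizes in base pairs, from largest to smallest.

Circular molecule, 4 cuts → 4 fragments:
  4471 − 3507 = 964 bp
  8481 − 4471 = 4010 bp
  9790 − 8481 = 1309 bp
  wrap: 11299 − 9790 + 3507 = 5016 bp
Sorted largest to smallest: 5016, 4010, 1309, 964 bp.

5016, 4010, 1309, 964 bp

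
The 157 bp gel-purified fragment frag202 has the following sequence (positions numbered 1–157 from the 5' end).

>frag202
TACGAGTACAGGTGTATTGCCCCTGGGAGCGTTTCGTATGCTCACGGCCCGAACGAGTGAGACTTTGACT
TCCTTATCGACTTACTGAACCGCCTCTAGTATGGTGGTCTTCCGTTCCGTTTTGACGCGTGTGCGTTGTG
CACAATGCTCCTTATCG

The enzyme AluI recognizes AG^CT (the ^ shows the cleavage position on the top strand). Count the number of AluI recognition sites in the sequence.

No occurrence of AGCT is present in the sequence.
AluI does not cut: 0 sites.

0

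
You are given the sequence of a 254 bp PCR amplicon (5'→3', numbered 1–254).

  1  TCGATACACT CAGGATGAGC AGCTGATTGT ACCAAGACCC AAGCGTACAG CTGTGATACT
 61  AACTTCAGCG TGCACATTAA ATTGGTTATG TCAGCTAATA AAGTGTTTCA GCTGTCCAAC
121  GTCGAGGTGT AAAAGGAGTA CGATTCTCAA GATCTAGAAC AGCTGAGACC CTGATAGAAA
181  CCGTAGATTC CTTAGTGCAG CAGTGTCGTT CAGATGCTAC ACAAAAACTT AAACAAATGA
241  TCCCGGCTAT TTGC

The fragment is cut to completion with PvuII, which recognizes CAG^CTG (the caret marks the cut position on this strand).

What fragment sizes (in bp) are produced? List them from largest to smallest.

PvuII sites (CAGCTG) start at positions 20, 48, 109, 160.
PvuII cuts after base 3 of each site, so after positions 22, 50, 111, 162.
Linear molecule, 4 cuts → 5 fragments:
  1–22 → 22 bp
  23–50 → 28 bp
  51–111 → 61 bp
  112–162 → 51 bp
  163–254 → 92 bp
Sorted largest to smallest: 92, 61, 51, 28, 22 bp.

92, 61, 51, 28, 22 bp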